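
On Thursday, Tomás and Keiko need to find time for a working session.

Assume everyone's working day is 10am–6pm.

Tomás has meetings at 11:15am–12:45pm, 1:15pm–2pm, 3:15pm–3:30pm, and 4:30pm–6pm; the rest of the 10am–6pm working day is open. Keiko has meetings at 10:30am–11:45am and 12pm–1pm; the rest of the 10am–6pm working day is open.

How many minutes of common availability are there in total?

180 minutes

Tomás free within 10:00–18:00: 10:00–11:15, 12:45–13:15, 14:00–15:15, 15:30–16:30.
Keiko free within 10:00–18:00: 10:00–10:30, 11:45–12:00, 13:00–18:00.
Tomás ∩ Keiko: 10:00–10:30, 13:00–13:15, 14:00–15:15, 15:30–16:30.
Total common minutes: 30 + 15 + 75 + 60 = 180.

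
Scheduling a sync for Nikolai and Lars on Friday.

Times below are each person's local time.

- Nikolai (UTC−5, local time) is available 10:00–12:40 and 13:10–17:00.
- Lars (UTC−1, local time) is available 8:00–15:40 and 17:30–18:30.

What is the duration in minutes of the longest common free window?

Nikolai → UTC: 15:00–17:40, 18:10–22:00.
Lars → UTC: 09:00–16:40, 18:30–19:30.
Nikolai ∩ Lars: 15:00–16:40, 18:30–19:30.
Common window lengths: 100, 60 min; longest is 100.

100 minutes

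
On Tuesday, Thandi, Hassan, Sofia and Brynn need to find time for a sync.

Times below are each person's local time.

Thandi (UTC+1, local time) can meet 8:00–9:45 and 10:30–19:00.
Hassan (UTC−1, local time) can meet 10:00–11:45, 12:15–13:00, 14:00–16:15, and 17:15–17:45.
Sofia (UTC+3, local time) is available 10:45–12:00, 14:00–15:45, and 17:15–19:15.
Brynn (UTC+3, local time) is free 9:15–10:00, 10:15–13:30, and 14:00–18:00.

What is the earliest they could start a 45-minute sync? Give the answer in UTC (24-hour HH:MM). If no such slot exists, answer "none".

Thandi → UTC: 07:00–08:45, 09:30–18:00.
Hassan → UTC: 11:00–12:45, 13:15–14:00, 15:00–17:15, 18:15–18:45.
Sofia → UTC: 07:45–09:00, 11:00–12:45, 14:15–16:15.
Brynn → UTC: 06:15–07:00, 07:15–10:30, 11:00–15:00.
Thandi ∩ Hassan: 11:00–12:45, 13:15–14:00, 15:00–17:15.
Thandi ∩ Hassan ∩ Sofia: 11:00–12:45, 15:00–16:15.
Thandi ∩ Hassan ∩ Sofia ∩ Brynn: 11:00–12:45.
Windows ≥ 45 min: 11:00–12:45.
Earliest such window starts at 11:00.

11:00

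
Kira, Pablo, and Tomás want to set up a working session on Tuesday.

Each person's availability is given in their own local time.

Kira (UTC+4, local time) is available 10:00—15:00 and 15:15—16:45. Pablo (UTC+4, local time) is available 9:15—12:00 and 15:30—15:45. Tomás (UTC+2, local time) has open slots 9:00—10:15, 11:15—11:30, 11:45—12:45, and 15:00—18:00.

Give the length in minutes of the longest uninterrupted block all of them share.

Kira → UTC: 06:00–11:00, 11:15–12:45.
Pablo → UTC: 05:15–08:00, 11:30–11:45.
Tomás → UTC: 07:00–08:15, 09:15–09:30, 09:45–10:45, 13:00–16:00.
Kira ∩ Pablo: 06:00–08:00, 11:30–11:45.
Kira ∩ Pablo ∩ Tomás: 07:00–08:00.
Single common window of 60 minutes.

60 minutes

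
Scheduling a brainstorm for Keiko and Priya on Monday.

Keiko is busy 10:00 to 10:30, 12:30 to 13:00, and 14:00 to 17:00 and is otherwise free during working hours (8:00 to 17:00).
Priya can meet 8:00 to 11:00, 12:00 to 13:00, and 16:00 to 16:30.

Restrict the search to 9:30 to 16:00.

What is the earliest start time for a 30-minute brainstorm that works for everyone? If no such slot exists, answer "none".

09:30

Keiko free within 08:00–17:00: 08:00–10:00, 10:30–12:30, 13:00–14:00.
Keiko ∩ Priya: 08:00–10:00, 10:30–11:00, 12:00–12:30.
Restricted to 09:30–16:00: 09:30–10:00, 10:30–11:00, 12:00–12:30.
Windows ≥ 30 min: 09:30–10:00, 10:30–11:00, 12:00–12:30.
Earliest such window starts at 09:30.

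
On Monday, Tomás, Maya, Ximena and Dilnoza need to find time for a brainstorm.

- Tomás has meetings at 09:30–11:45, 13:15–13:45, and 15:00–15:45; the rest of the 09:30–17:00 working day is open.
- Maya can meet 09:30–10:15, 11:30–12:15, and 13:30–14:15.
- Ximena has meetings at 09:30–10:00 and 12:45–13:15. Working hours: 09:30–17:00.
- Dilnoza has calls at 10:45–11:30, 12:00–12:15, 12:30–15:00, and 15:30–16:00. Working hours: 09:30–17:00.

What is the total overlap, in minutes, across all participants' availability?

Tomás free within 09:30–17:00: 11:45–13:15, 13:45–15:00, 15:45–17:00.
Ximena free within 09:30–17:00: 10:00–12:45, 13:15–17:00.
Dilnoza free within 09:30–17:00: 09:30–10:45, 11:30–12:00, 12:15–12:30, 15:00–15:30, 16:00–17:00.
Tomás ∩ Maya: 11:45–12:15, 13:45–14:15.
Tomás ∩ Maya ∩ Ximena: 11:45–12:15, 13:45–14:15.
Tomás ∩ Maya ∩ Ximena ∩ Dilnoza: 11:45–12:00.
Total common minutes: 15.

15 minutes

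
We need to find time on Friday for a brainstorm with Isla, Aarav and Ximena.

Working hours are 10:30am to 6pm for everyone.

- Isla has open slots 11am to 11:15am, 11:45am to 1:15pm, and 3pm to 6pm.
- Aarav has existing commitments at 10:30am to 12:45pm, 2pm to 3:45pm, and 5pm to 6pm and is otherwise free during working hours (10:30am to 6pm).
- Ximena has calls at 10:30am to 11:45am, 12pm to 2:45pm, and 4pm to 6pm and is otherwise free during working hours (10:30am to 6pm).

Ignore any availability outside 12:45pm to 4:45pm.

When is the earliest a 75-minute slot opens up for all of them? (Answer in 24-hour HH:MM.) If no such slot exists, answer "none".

Aarav free within 10:30–18:00: 12:45–14:00, 15:45–17:00.
Ximena free within 10:30–18:00: 11:45–12:00, 14:45–16:00.
Isla ∩ Aarav: 12:45–13:15, 15:45–17:00.
Isla ∩ Aarav ∩ Ximena: 15:45–16:00.
Restricted to 12:45–16:45: 15:45–16:00.
Windows ≥ 75 min: (none).

none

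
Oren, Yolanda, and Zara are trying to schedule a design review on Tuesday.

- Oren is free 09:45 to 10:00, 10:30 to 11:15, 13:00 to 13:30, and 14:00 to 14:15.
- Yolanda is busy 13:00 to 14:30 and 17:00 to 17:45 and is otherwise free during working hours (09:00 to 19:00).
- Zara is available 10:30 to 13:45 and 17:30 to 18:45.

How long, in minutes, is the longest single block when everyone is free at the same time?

45 minutes

Yolanda free within 09:00–19:00: 09:00–13:00, 14:30–17:00, 17:45–19:00.
Oren ∩ Yolanda: 09:45–10:00, 10:30–11:15.
Oren ∩ Yolanda ∩ Zara: 10:30–11:15.
Single common window of 45 minutes.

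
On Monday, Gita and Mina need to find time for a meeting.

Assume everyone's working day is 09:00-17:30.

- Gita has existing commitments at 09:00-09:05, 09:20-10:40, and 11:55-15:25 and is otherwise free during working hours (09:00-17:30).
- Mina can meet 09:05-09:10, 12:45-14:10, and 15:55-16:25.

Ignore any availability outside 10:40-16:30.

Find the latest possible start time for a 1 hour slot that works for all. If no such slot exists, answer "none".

Gita free within 09:00–17:30: 09:05–09:20, 10:40–11:55, 15:25–17:30.
Gita ∩ Mina: 09:05–09:10, 15:55–16:25.
Restricted to 10:40–16:30: 15:55–16:25.
Windows ≥ 60 min: (none).

none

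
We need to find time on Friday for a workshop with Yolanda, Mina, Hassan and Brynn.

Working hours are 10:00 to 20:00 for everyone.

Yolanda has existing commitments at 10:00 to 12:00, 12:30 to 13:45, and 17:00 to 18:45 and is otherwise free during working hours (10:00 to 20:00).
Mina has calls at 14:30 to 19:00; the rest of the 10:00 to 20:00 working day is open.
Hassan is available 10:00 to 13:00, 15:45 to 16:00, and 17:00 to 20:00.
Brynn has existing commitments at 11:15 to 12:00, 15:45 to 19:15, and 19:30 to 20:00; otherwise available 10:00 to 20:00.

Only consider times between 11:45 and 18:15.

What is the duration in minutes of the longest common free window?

30 minutes

Yolanda free within 10:00–20:00: 12:00–12:30, 13:45–17:00, 18:45–20:00.
Mina free within 10:00–20:00: 10:00–14:30, 19:00–20:00.
Brynn free within 10:00–20:00: 10:00–11:15, 12:00–15:45, 19:15–19:30.
Yolanda ∩ Mina: 12:00–12:30, 13:45–14:30, 19:00–20:00.
Yolanda ∩ Mina ∩ Hassan: 12:00–12:30, 19:00–20:00.
Yolanda ∩ Mina ∩ Hassan ∩ Brynn: 12:00–12:30, 19:15–19:30.
Restricted to 11:45–18:15: 12:00–12:30.
Single common window of 30 minutes.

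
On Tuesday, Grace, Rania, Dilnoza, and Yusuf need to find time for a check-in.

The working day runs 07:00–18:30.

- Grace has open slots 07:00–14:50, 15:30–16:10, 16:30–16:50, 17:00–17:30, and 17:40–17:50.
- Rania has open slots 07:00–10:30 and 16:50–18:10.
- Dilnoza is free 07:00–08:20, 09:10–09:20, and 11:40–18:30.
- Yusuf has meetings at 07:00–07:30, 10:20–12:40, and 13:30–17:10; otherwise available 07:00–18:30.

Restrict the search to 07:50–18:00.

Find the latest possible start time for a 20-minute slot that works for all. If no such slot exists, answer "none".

17:10

Yusuf free within 07:00–18:30: 07:30–10:20, 12:40–13:30, 17:10–18:30.
Grace ∩ Rania: 07:00–10:30, 17:00–17:30, 17:40–17:50.
Grace ∩ Rania ∩ Dilnoza: 07:00–08:20, 09:10–09:20, 17:00–17:30, 17:40–17:50.
Grace ∩ Rania ∩ Dilnoza ∩ Yusuf: 07:30–08:20, 09:10–09:20, 17:10–17:30, 17:40–17:50.
Restricted to 07:50–18:00: 07:50–08:20, 09:10–09:20, 17:10–17:30, 17:40–17:50.
Windows ≥ 20 min: 07:50–08:20, 17:10–17:30.
Latest start in the last window 17:10–17:30 is 17:30 − 20 min = 17:10.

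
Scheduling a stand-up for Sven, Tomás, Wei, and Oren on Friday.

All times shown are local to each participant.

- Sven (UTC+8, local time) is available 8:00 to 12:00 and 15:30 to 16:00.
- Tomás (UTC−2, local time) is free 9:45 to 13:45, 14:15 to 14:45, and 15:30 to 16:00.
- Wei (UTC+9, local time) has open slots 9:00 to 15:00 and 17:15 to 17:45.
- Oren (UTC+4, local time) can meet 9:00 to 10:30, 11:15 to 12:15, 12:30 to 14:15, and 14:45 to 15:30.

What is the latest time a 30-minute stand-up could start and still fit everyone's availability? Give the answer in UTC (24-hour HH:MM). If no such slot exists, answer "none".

Sven → UTC: 00:00–04:00, 07:30–08:00.
Tomás → UTC: 11:45–15:45, 16:15–16:45, 17:30–18:00.
Wei → UTC: 00:00–06:00, 08:15–08:45.
Oren → UTC: 05:00–06:30, 07:15–08:15, 08:30–10:15, 10:45–11:30.
Sven ∩ Tomás: (none).
Sven ∩ Tomás ∩ Wei: (none).
Sven ∩ Tomás ∩ Wei ∩ Oren: (none).
Windows ≥ 30 min: (none).

none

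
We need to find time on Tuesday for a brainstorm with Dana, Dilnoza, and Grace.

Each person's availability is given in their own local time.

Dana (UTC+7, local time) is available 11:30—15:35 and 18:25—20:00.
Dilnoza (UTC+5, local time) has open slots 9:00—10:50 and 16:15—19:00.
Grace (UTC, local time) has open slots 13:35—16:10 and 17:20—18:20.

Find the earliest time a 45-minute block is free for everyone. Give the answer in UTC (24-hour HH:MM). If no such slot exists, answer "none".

Dana → UTC: 04:30–08:35, 11:25–13:00.
Dilnoza → UTC: 04:00–05:50, 11:15–14:00.
Grace → UTC: 13:35–16:10, 17:20–18:20.
Dana ∩ Dilnoza: 04:30–05:50, 11:25–13:00.
Dana ∩ Dilnoza ∩ Grace: (none).
Windows ≥ 45 min: (none).

none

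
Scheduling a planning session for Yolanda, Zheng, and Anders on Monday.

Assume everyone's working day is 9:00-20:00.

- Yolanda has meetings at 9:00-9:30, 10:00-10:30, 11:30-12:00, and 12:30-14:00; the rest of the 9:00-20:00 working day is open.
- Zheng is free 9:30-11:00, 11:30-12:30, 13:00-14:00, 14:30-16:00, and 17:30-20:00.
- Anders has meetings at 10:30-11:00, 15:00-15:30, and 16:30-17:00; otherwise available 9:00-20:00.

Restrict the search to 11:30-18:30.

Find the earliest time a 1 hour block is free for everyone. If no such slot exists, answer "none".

Yolanda free within 09:00–20:00: 09:30–10:00, 10:30–11:30, 12:00–12:30, 14:00–20:00.
Anders free within 09:00–20:00: 09:00–10:30, 11:00–15:00, 15:30–16:30, 17:00–20:00.
Yolanda ∩ Zheng: 09:30–10:00, 10:30–11:00, 12:00–12:30, 14:30–16:00, 17:30–20:00.
Yolanda ∩ Zheng ∩ Anders: 09:30–10:00, 12:00–12:30, 14:30–15:00, 15:30–16:00, 17:30–20:00.
Restricted to 11:30–18:30: 12:00–12:30, 14:30–15:00, 15:30–16:00, 17:30–18:30.
Windows ≥ 60 min: 17:30–18:30.
Earliest such window starts at 17:30.

17:30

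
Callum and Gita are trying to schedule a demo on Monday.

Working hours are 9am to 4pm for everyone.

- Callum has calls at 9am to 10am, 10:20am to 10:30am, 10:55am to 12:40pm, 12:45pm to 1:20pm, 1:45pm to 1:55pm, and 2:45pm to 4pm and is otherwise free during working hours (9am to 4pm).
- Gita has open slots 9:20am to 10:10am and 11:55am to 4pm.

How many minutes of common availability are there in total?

Callum free within 09:00–16:00: 10:00–10:20, 10:30–10:55, 12:40–12:45, 13:20–13:45, 13:55–14:45.
Callum ∩ Gita: 10:00–10:10, 12:40–12:45, 13:20–13:45, 13:55–14:45.
Total common minutes: 10 + 5 + 25 + 50 = 90.

90 minutes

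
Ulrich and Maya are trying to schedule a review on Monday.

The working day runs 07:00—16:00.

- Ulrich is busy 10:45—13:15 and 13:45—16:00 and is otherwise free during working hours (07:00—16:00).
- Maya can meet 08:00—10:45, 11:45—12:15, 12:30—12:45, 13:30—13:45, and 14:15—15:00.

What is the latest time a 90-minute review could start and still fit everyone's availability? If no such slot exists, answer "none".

Ulrich free within 07:00–16:00: 07:00–10:45, 13:15–13:45.
Ulrich ∩ Maya: 08:00–10:45, 13:30–13:45.
Windows ≥ 90 min: 08:00–10:45.
Latest start in the last window 08:00–10:45 is 10:45 − 90 min = 09:15.

09:15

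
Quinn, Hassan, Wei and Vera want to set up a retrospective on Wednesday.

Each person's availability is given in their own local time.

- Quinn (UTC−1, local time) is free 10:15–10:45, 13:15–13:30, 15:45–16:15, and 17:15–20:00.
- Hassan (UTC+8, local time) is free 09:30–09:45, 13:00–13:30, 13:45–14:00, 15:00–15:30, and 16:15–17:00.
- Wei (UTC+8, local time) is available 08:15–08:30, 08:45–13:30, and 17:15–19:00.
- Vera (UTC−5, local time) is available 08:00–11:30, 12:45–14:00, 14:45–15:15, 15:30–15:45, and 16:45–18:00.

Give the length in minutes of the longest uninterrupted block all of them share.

0 minutes

Quinn → UTC: 11:15–11:45, 14:15–14:30, 16:45–17:15, 18:15–21:00.
Hassan → UTC: 01:30–01:45, 05:00–05:30, 05:45–06:00, 07:00–07:30, 08:15–09:00.
Wei → UTC: 00:15–00:30, 00:45–05:30, 09:15–11:00.
Vera → UTC: 13:00–16:30, 17:45–19:00, 19:45–20:15, 20:30–20:45, 21:45–23:00.
Quinn ∩ Hassan: (none).
Quinn ∩ Hassan ∩ Wei: (none).
Quinn ∩ Hassan ∩ Wei ∩ Vera: (none).
No common window.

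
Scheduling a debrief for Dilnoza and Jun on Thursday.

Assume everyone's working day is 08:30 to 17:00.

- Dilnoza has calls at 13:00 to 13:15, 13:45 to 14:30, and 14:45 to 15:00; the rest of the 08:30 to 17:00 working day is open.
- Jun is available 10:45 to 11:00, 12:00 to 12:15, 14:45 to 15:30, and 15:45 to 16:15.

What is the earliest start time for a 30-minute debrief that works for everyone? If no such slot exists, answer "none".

15:00

Dilnoza free within 08:30–17:00: 08:30–13:00, 13:15–13:45, 14:30–14:45, 15:00–17:00.
Dilnoza ∩ Jun: 10:45–11:00, 12:00–12:15, 15:00–15:30, 15:45–16:15.
Windows ≥ 30 min: 15:00–15:30, 15:45–16:15.
Earliest such window starts at 15:00.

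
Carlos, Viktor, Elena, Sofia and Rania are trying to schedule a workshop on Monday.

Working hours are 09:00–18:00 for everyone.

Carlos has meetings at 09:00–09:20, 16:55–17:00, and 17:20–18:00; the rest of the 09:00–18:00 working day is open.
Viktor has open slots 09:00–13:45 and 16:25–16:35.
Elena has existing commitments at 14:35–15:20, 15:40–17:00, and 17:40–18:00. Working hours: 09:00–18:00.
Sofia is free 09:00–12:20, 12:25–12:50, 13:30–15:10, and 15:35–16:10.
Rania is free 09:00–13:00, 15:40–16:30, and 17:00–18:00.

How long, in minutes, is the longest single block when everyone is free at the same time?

180 minutes

Carlos free within 09:00–18:00: 09:20–16:55, 17:00–17:20.
Elena free within 09:00–18:00: 09:00–14:35, 15:20–15:40, 17:00–17:40.
Carlos ∩ Viktor: 09:20–13:45, 16:25–16:35.
Carlos ∩ Viktor ∩ Elena: 09:20–13:45.
Carlos ∩ Viktor ∩ Elena ∩ Sofia: 09:20–12:20, 12:25–12:50, 13:30–13:45.
Carlos ∩ Viktor ∩ Elena ∩ Sofia ∩ Rania: 09:20–12:20, 12:25–12:50.
Common window lengths: 180, 25 min; longest is 180.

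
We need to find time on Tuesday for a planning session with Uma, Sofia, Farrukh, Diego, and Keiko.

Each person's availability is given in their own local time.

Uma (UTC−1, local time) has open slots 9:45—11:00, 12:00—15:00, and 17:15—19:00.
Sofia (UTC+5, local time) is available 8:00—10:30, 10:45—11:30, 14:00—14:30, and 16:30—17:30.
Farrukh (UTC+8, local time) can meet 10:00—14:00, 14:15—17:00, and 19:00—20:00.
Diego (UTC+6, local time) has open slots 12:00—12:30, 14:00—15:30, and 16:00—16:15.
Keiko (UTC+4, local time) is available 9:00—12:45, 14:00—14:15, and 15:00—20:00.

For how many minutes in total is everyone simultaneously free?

0 minutes

Uma → UTC: 10:45–12:00, 13:00–16:00, 18:15–20:00.
Sofia → UTC: 03:00–05:30, 05:45–06:30, 09:00–09:30, 11:30–12:30.
Farrukh → UTC: 02:00–06:00, 06:15–09:00, 11:00–12:00.
Diego → UTC: 06:00–06:30, 08:00–09:30, 10:00–10:15.
Keiko → UTC: 05:00–08:45, 10:00–10:15, 11:00–16:00.
Uma ∩ Sofia: 11:30–12:00.
Uma ∩ Sofia ∩ Farrukh: 11:30–12:00.
Uma ∩ Sofia ∩ Farrukh ∩ Diego: (none).
Uma ∩ Sofia ∩ Farrukh ∩ Diego ∩ Keiko: (none).
Total common minutes: 0.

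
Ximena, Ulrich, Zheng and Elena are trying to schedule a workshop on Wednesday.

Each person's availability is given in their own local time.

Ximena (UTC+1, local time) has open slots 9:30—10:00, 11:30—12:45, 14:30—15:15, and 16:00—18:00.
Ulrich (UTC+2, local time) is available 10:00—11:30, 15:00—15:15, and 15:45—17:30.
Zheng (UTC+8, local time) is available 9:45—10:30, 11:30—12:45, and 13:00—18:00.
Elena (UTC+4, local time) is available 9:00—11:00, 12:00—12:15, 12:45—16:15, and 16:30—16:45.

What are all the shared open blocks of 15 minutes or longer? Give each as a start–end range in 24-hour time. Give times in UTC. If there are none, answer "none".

08:45–09:00

Ximena → UTC: 08:30–09:00, 10:30–11:45, 13:30–14:15, 15:00–17:00.
Ulrich → UTC: 08:00–09:30, 13:00–13:15, 13:45–15:30.
Zheng → UTC: 01:45–02:30, 03:30–04:45, 05:00–10:00.
Elena → UTC: 05:00–07:00, 08:00–08:15, 08:45–12:15, 12:30–12:45.
Ximena ∩ Ulrich: 08:30–09:00, 13:45–14:15, 15:00–15:30.
Ximena ∩ Ulrich ∩ Zheng: 08:30–09:00.
Ximena ∩ Ulrich ∩ Zheng ∩ Elena: 08:45–09:00.
Windows ≥ 15 min: 08:45–09:00.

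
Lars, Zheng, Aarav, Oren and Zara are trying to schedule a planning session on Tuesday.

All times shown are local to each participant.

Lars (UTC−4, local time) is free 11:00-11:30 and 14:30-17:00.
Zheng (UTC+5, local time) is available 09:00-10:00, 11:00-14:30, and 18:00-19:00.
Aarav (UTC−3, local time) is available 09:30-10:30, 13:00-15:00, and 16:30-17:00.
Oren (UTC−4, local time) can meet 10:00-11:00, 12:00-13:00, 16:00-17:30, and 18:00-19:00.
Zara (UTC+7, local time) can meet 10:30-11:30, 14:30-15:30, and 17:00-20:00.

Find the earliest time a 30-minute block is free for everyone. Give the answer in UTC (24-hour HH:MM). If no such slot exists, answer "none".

none

Lars → UTC: 15:00–15:30, 18:30–21:00.
Zheng → UTC: 04:00–05:00, 06:00–09:30, 13:00–14:00.
Aarav → UTC: 12:30–13:30, 16:00–18:00, 19:30–20:00.
Oren → UTC: 14:00–15:00, 16:00–17:00, 20:00–21:30, 22:00–23:00.
Zara → UTC: 03:30–04:30, 07:30–08:30, 10:00–13:00.
Lars ∩ Zheng: (none).
Lars ∩ Zheng ∩ Aarav: (none).
Lars ∩ Zheng ∩ Aarav ∩ Oren: (none).
Lars ∩ Zheng ∩ Aarav ∩ Oren ∩ Zara: (none).
Windows ≥ 30 min: (none).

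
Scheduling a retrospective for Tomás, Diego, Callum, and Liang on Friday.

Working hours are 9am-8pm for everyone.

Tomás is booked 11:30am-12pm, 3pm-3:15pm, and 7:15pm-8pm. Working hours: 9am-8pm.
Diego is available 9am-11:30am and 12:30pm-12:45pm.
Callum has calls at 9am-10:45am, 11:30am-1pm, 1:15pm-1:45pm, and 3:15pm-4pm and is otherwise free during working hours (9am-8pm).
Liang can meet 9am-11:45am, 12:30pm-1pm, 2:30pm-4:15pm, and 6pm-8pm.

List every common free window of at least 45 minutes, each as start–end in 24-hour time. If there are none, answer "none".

10:45–11:30

Tomás free within 09:00–20:00: 09:00–11:30, 12:00–15:00, 15:15–19:15.
Callum free within 09:00–20:00: 10:45–11:30, 13:00–13:15, 13:45–15:15, 16:00–20:00.
Tomás ∩ Diego: 09:00–11:30, 12:30–12:45.
Tomás ∩ Diego ∩ Callum: 10:45–11:30.
Tomás ∩ Diego ∩ Callum ∩ Liang: 10:45–11:30.
Windows ≥ 45 min: 10:45–11:30.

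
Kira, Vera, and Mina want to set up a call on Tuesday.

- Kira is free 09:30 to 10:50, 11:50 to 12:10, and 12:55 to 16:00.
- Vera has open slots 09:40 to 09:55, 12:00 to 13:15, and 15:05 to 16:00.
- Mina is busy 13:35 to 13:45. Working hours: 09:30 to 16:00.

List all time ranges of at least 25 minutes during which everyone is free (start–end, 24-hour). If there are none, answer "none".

15:05–16:00

Mina free within 09:30–16:00: 09:30–13:35, 13:45–16:00.
Kira ∩ Vera: 09:40–09:55, 12:00–12:10, 12:55–13:15, 15:05–16:00.
Kira ∩ Vera ∩ Mina: 09:40–09:55, 12:00–12:10, 12:55–13:15, 15:05–16:00.
Windows ≥ 25 min: 15:05–16:00.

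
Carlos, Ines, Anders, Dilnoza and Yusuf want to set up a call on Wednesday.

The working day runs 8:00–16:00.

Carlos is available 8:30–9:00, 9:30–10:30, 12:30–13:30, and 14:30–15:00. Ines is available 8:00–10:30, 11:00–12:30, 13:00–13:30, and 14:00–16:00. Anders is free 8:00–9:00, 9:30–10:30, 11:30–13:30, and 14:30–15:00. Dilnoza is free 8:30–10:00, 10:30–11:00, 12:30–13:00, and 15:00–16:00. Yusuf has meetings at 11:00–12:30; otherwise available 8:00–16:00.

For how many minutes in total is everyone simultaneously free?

60 minutes

Yusuf free within 08:00–16:00: 08:00–11:00, 12:30–16:00.
Carlos ∩ Ines: 08:30–09:00, 09:30–10:30, 13:00–13:30, 14:30–15:00.
Carlos ∩ Ines ∩ Anders: 08:30–09:00, 09:30–10:30, 13:00–13:30, 14:30–15:00.
Carlos ∩ Ines ∩ Anders ∩ Dilnoza: 08:30–09:00, 09:30–10:00.
Carlos ∩ Ines ∩ Anders ∩ Dilnoza ∩ Yusuf: 08:30–09:00, 09:30–10:00.
Total common minutes: 30 + 30 = 60.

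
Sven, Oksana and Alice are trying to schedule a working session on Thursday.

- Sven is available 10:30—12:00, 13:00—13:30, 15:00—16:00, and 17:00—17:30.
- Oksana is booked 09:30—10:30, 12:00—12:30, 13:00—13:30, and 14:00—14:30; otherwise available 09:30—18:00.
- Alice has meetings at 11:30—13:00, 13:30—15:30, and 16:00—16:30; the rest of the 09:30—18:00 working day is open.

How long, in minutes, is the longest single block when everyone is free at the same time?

Oksana free within 09:30–18:00: 10:30–12:00, 12:30–13:00, 13:30–14:00, 14:30–18:00.
Alice free within 09:30–18:00: 09:30–11:30, 13:00–13:30, 15:30–16:00, 16:30–18:00.
Sven ∩ Oksana: 10:30–12:00, 15:00–16:00, 17:00–17:30.
Sven ∩ Oksana ∩ Alice: 10:30–11:30, 15:30–16:00, 17:00–17:30.
Common window lengths: 60, 30, 30 min; longest is 60.

60 minutes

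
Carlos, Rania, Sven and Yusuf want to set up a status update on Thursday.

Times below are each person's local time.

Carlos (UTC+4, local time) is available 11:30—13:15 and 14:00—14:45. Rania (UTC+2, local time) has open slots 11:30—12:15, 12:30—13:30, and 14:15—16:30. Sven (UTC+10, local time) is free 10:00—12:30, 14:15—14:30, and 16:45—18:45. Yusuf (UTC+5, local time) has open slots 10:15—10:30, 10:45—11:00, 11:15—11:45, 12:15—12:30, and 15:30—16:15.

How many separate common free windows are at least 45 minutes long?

Carlos → UTC: 07:30–09:15, 10:00–10:45.
Rania → UTC: 09:30–10:15, 10:30–11:30, 12:15–14:30.
Sven → UTC: 00:00–02:30, 04:15–04:30, 06:45–08:45.
Yusuf → UTC: 05:15–05:30, 05:45–06:00, 06:15–06:45, 07:15–07:30, 10:30–11:15.
Carlos ∩ Rania: 10:00–10:15, 10:30–10:45.
Carlos ∩ Rania ∩ Sven: (none).
Carlos ∩ Rania ∩ Sven ∩ Yusuf: (none).
Windows ≥ 45 min: (none).
That's 0 windows.

0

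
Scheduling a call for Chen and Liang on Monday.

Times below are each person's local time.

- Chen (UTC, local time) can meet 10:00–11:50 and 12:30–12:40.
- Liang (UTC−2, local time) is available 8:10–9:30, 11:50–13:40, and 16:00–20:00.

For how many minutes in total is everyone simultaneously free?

Chen → UTC: 10:00–11:50, 12:30–12:40.
Liang → UTC: 10:10–11:30, 13:50–15:40, 18:00–22:00.
Chen ∩ Liang: 10:10–11:30.
Total common minutes: 80.

80 minutes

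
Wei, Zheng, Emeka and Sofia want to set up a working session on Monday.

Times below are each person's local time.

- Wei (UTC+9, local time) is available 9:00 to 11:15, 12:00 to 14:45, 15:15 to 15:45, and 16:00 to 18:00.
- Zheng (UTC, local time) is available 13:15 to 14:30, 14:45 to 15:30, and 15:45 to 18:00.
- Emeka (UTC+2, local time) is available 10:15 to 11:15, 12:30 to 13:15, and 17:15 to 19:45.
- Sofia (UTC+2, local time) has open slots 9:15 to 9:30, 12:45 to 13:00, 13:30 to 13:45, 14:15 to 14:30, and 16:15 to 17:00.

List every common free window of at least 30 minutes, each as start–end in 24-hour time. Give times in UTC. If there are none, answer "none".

Wei → UTC: 00:00–02:15, 03:00–05:45, 06:15–06:45, 07:00–09:00.
Zheng → UTC: 13:15–14:30, 14:45–15:30, 15:45–18:00.
Emeka → UTC: 08:15–09:15, 10:30–11:15, 15:15–17:45.
Sofia → UTC: 07:15–07:30, 10:45–11:00, 11:30–11:45, 12:15–12:30, 14:15–15:00.
Wei ∩ Zheng: (none).
Wei ∩ Zheng ∩ Emeka: (none).
Wei ∩ Zheng ∩ Emeka ∩ Sofia: (none).
Windows ≥ 30 min: (none).

none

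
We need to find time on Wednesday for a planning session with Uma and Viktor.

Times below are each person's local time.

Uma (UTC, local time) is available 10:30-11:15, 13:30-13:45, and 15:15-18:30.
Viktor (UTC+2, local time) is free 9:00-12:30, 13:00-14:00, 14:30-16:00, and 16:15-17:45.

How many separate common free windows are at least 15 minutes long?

3

Uma → UTC: 10:30–11:15, 13:30–13:45, 15:15–18:30.
Viktor → UTC: 07:00–10:30, 11:00–12:00, 12:30–14:00, 14:15–15:45.
Uma ∩ Viktor: 11:00–11:15, 13:30–13:45, 15:15–15:45.
Windows ≥ 15 min: 11:00–11:15, 13:30–13:45, 15:15–15:45.
That's 3 windows.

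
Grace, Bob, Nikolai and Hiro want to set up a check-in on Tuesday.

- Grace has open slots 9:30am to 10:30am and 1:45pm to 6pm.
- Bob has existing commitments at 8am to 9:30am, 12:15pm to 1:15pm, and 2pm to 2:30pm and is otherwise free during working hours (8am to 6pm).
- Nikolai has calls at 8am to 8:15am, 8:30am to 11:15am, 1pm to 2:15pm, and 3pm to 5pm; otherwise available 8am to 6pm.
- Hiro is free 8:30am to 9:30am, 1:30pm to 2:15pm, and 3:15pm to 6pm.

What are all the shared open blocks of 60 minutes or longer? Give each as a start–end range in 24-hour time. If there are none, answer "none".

Bob free within 08:00–18:00: 09:30–12:15, 13:15–14:00, 14:30–18:00.
Nikolai free within 08:00–18:00: 08:15–08:30, 11:15–13:00, 14:15–15:00, 17:00–18:00.
Grace ∩ Bob: 09:30–10:30, 13:45–14:00, 14:30–18:00.
Grace ∩ Bob ∩ Nikolai: 14:30–15:00, 17:00–18:00.
Grace ∩ Bob ∩ Nikolai ∩ Hiro: 17:00–18:00.
Windows ≥ 60 min: 17:00–18:00.

17:00–18:00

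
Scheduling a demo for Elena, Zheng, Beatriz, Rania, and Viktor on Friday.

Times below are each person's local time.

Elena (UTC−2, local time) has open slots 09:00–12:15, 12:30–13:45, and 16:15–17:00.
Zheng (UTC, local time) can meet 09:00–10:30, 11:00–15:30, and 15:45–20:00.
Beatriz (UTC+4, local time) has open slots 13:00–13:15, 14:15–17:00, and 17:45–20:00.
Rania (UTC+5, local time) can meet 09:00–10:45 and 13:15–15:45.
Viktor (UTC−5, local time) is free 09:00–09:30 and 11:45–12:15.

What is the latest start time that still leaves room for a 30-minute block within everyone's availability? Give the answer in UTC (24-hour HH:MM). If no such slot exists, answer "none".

Elena → UTC: 11:00–14:15, 14:30–15:45, 18:15–19:00.
Zheng → UTC: 09:00–10:30, 11:00–15:30, 15:45–20:00.
Beatriz → UTC: 09:00–09:15, 10:15–13:00, 13:45–16:00.
Rania → UTC: 04:00–05:45, 08:15–10:45.
Viktor → UTC: 14:00–14:30, 16:45–17:15.
Elena ∩ Zheng: 11:00–14:15, 14:30–15:30, 18:15–19:00.
Elena ∩ Zheng ∩ Beatriz: 11:00–13:00, 13:45–14:15, 14:30–15:30.
Elena ∩ Zheng ∩ Beatriz ∩ Rania: (none).
Elena ∩ Zheng ∩ Beatriz ∩ Rania ∩ Viktor: (none).
Windows ≥ 30 min: (none).

none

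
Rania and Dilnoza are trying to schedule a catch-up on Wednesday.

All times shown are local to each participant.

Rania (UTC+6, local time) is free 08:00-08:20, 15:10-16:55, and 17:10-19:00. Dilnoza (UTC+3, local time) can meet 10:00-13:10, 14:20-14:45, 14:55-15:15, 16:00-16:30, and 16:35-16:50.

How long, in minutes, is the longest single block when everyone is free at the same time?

60 minutes

Rania → UTC: 02:00–02:20, 09:10–10:55, 11:10–13:00.
Dilnoza → UTC: 07:00–10:10, 11:20–11:45, 11:55–12:15, 13:00–13:30, 13:35–13:50.
Rania ∩ Dilnoza: 09:10–10:10, 11:20–11:45, 11:55–12:15.
Common window lengths: 60, 25, 20 min; longest is 60.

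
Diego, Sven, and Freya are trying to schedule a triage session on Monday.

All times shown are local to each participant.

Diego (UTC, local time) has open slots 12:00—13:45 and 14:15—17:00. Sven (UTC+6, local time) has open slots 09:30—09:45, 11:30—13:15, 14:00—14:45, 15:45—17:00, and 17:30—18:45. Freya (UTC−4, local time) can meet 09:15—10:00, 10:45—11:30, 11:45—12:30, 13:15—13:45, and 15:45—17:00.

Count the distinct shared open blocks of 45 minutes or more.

0

Diego → UTC: 12:00–13:45, 14:15–17:00.
Sven → UTC: 03:30–03:45, 05:30–07:15, 08:00–08:45, 09:45–11:00, 11:30–12:45.
Freya → UTC: 13:15–14:00, 14:45–15:30, 15:45–16:30, 17:15–17:45, 19:45–21:00.
Diego ∩ Sven: 12:00–12:45.
Diego ∩ Sven ∩ Freya: (none).
Windows ≥ 45 min: (none).
That's 0 windows.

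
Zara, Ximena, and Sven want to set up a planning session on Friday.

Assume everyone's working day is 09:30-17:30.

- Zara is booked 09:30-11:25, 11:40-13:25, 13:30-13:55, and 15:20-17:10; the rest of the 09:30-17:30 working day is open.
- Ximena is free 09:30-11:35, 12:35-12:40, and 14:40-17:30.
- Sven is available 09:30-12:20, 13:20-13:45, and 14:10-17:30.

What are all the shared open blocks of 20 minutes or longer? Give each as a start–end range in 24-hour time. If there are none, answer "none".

Zara free within 09:30–17:30: 11:25–11:40, 13:25–13:30, 13:55–15:20, 17:10–17:30.
Zara ∩ Ximena: 11:25–11:35, 14:40–15:20, 17:10–17:30.
Zara ∩ Ximena ∩ Sven: 11:25–11:35, 14:40–15:20, 17:10–17:30.
Windows ≥ 20 min: 14:40–15:20, 17:10–17:30.

14:40–15:20, 17:10–17:30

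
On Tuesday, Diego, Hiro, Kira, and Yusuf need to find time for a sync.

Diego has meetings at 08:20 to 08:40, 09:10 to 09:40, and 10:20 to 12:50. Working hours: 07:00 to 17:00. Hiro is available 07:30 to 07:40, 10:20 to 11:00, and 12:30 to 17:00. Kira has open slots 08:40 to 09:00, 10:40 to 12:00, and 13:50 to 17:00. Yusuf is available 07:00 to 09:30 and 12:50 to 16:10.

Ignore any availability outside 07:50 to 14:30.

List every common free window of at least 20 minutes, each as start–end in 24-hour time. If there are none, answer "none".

Diego free within 07:00–17:00: 07:00–08:20, 08:40–09:10, 09:40–10:20, 12:50–17:00.
Diego ∩ Hiro: 07:30–07:40, 12:50–17:00.
Diego ∩ Hiro ∩ Kira: 13:50–17:00.
Diego ∩ Hiro ∩ Kira ∩ Yusuf: 13:50–16:10.
Restricted to 07:50–14:30: 13:50–14:30.
Windows ≥ 20 min: 13:50–14:30.

13:50–14:30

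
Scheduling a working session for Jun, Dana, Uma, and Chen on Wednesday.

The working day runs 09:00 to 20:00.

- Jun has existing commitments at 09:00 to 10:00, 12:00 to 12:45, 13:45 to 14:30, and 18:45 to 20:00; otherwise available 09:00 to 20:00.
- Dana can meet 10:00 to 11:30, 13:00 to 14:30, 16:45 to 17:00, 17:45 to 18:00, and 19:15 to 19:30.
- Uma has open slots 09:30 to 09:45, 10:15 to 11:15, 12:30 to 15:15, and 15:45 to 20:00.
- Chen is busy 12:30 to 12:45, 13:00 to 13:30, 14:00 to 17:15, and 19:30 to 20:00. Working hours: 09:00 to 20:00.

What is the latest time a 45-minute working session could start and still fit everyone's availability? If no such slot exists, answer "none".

10:30

Jun free within 09:00–20:00: 10:00–12:00, 12:45–13:45, 14:30–18:45.
Chen free within 09:00–20:00: 09:00–12:30, 12:45–13:00, 13:30–14:00, 17:15–19:30.
Jun ∩ Dana: 10:00–11:30, 13:00–13:45, 16:45–17:00, 17:45–18:00.
Jun ∩ Dana ∩ Uma: 10:15–11:15, 13:00–13:45, 16:45–17:00, 17:45–18:00.
Jun ∩ Dana ∩ Uma ∩ Chen: 10:15–11:15, 13:30–13:45, 17:45–18:00.
Windows ≥ 45 min: 10:15–11:15.
Latest start in the last window 10:15–11:15 is 11:15 − 45 min = 10:30.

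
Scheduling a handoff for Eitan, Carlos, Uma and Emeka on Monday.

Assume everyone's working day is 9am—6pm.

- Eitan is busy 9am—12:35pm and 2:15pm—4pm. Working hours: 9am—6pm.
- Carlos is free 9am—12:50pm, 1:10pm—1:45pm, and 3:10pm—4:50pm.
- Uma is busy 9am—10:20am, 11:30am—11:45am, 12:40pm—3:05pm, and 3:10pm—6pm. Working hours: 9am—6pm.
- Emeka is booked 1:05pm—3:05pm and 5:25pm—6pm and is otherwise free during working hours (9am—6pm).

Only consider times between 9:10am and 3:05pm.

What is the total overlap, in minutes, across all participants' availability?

Eitan free within 09:00–18:00: 12:35–14:15, 16:00–18:00.
Uma free within 09:00–18:00: 10:20–11:30, 11:45–12:40, 15:05–15:10.
Emeka free within 09:00–18:00: 09:00–13:05, 15:05–17:25.
Eitan ∩ Carlos: 12:35–12:50, 13:10–13:45, 16:00–16:50.
Eitan ∩ Carlos ∩ Uma: 12:35–12:40.
Eitan ∩ Carlos ∩ Uma ∩ Emeka: 12:35–12:40.
Restricted to 09:10–15:05: 12:35–12:40.
Total common minutes: 5.

5 minutes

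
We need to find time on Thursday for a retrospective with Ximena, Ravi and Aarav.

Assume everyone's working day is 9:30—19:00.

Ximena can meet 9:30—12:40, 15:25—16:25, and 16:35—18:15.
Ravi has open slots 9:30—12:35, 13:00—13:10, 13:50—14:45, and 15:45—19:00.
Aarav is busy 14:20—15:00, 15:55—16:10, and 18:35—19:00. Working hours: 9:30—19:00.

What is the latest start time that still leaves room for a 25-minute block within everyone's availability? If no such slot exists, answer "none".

17:50

Aarav free within 09:30–19:00: 09:30–14:20, 15:00–15:55, 16:10–18:35.
Ximena ∩ Ravi: 09:30–12:35, 15:45–16:25, 16:35–18:15.
Ximena ∩ Ravi ∩ Aarav: 09:30–12:35, 15:45–15:55, 16:10–16:25, 16:35–18:15.
Windows ≥ 25 min: 09:30–12:35, 16:35–18:15.
Latest start in the last window 16:35–18:15 is 18:15 − 25 min = 17:50.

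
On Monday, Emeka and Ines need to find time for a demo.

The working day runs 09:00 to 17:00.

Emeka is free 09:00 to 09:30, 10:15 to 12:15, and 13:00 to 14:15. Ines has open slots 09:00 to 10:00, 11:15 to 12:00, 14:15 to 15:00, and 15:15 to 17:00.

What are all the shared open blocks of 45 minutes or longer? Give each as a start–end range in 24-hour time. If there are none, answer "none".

Emeka ∩ Ines: 09:00–09:30, 11:15–12:00.
Windows ≥ 45 min: 11:15–12:00.

11:15–12:00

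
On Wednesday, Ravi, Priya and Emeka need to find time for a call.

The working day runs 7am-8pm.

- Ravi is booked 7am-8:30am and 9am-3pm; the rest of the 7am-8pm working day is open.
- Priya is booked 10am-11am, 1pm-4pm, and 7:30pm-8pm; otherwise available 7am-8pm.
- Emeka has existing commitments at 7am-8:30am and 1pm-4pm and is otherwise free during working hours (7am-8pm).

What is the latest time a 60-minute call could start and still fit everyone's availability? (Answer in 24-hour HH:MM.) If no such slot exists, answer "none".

Ravi free within 07:00–20:00: 08:30–09:00, 15:00–20:00.
Priya free within 07:00–20:00: 07:00–10:00, 11:00–13:00, 16:00–19:30.
Emeka free within 07:00–20:00: 08:30–13:00, 16:00–20:00.
Ravi ∩ Priya: 08:30–09:00, 16:00–19:30.
Ravi ∩ Priya ∩ Emeka: 08:30–09:00, 16:00–19:30.
Windows ≥ 60 min: 16:00–19:30.
Latest start in the last window 16:00–19:30 is 19:30 − 60 min = 18:30.

18:30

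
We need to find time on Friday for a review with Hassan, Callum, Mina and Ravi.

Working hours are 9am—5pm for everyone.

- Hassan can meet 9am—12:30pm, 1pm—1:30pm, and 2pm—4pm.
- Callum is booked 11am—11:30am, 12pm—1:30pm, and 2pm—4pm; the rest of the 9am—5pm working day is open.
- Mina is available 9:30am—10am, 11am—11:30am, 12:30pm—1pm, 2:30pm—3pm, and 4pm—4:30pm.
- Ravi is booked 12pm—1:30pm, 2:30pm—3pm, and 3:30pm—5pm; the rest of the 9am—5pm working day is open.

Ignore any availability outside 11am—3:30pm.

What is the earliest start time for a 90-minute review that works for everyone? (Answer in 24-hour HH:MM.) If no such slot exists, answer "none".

Callum free within 09:00–17:00: 09:00–11:00, 11:30–12:00, 13:30–14:00, 16:00–17:00.
Ravi free within 09:00–17:00: 09:00–12:00, 13:30–14:30, 15:00–15:30.
Hassan ∩ Callum: 09:00–11:00, 11:30–12:00.
Hassan ∩ Callum ∩ Mina: 09:30–10:00.
Hassan ∩ Callum ∩ Mina ∩ Ravi: 09:30–10:00.
Restricted to 11:00–15:30: (none).
Windows ≥ 90 min: (none).

none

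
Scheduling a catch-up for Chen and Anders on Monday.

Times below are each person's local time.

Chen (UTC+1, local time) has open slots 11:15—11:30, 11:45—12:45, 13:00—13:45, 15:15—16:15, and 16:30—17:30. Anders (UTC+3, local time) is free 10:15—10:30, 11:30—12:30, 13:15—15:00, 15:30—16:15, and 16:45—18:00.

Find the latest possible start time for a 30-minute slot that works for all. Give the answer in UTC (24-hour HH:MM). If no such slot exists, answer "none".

Chen → UTC: 10:15–10:30, 10:45–11:45, 12:00–12:45, 14:15–15:15, 15:30–16:30.
Anders → UTC: 07:15–07:30, 08:30–09:30, 10:15–12:00, 12:30–13:15, 13:45–15:00.
Chen ∩ Anders: 10:15–10:30, 10:45–11:45, 12:30–12:45, 14:15–15:00.
Windows ≥ 30 min: 10:45–11:45, 14:15–15:00.
Latest start in the last window 14:15–15:00 is 15:00 − 30 min = 14:30.

14:30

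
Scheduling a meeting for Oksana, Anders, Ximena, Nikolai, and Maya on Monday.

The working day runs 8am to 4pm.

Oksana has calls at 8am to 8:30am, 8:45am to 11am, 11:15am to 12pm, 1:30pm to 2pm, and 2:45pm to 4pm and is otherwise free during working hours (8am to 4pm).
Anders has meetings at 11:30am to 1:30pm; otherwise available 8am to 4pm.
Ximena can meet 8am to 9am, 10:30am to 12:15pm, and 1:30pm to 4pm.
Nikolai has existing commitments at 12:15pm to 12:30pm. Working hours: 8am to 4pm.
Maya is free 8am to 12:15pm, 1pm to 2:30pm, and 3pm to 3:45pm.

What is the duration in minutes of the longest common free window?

Oksana free within 08:00–16:00: 08:30–08:45, 11:00–11:15, 12:00–13:30, 14:00–14:45.
Anders free within 08:00–16:00: 08:00–11:30, 13:30–16:00.
Nikolai free within 08:00–16:00: 08:00–12:15, 12:30–16:00.
Oksana ∩ Anders: 08:30–08:45, 11:00–11:15, 14:00–14:45.
Oksana ∩ Anders ∩ Ximena: 08:30–08:45, 11:00–11:15, 14:00–14:45.
Oksana ∩ Anders ∩ Ximena ∩ Nikolai: 08:30–08:45, 11:00–11:15, 14:00–14:45.
Oksana ∩ Anders ∩ Ximena ∩ Nikolai ∩ Maya: 08:30–08:45, 11:00–11:15, 14:00–14:30.
Common window lengths: 15, 15, 30 min; longest is 30.

30 minutes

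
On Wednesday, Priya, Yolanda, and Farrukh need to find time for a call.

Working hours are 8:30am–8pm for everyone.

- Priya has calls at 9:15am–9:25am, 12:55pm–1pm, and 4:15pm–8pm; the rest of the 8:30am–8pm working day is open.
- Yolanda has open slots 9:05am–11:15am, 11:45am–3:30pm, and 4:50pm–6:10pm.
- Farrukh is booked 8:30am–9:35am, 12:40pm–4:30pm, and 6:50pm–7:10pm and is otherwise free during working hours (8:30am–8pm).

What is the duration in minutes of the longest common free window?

Priya free within 08:30–20:00: 08:30–09:15, 09:25–12:55, 13:00–16:15.
Farrukh free within 08:30–20:00: 09:35–12:40, 16:30–18:50, 19:10–20:00.
Priya ∩ Yolanda: 09:05–09:15, 09:25–11:15, 11:45–12:55, 13:00–15:30.
Priya ∩ Yolanda ∩ Farrukh: 09:35–11:15, 11:45–12:40.
Common window lengths: 100, 55 min; longest is 100.

100 minutes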